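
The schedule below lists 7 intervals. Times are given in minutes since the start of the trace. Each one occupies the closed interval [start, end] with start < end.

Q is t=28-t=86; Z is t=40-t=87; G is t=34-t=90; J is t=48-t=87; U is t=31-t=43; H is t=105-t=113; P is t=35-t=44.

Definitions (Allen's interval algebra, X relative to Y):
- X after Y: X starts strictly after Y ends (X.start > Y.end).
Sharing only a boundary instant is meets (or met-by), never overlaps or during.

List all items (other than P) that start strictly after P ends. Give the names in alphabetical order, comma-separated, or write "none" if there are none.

H, J

Target P = [t=35, t=44].
G [t=34, t=90] → contains → no.
H [t=105, t=113] → after → yes.
J [t=48, t=87] → after → yes.
Q [t=28, t=86] → contains → no.
U [t=31, t=43] → overlaps → no.
Z [t=40, t=87] → overlapped-by → no.
Result: H, J.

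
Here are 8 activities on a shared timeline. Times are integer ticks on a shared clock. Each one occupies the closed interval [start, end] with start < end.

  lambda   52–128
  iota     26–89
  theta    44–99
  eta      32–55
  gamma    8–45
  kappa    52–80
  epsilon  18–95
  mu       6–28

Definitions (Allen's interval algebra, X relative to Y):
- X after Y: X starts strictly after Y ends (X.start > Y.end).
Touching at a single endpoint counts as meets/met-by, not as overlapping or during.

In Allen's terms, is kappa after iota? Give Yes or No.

kappa = [52, 80], iota = [26, 89].
Actual relation of kappa to iota: during.
Asked whether 'after' holds → No.

No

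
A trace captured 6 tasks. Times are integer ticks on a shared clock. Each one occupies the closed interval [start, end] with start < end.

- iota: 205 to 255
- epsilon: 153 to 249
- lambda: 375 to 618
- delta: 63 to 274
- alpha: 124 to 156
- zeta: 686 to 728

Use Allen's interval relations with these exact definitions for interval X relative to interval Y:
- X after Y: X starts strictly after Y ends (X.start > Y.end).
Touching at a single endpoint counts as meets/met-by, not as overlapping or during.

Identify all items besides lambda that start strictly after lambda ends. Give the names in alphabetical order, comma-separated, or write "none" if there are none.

Target lambda = [375, 618].
alpha [124, 156] → before → no.
delta [63, 274] → before → no.
epsilon [153, 249] → before → no.
iota [205, 255] → before → no.
zeta [686, 728] → after → yes.
Result: zeta.

zeta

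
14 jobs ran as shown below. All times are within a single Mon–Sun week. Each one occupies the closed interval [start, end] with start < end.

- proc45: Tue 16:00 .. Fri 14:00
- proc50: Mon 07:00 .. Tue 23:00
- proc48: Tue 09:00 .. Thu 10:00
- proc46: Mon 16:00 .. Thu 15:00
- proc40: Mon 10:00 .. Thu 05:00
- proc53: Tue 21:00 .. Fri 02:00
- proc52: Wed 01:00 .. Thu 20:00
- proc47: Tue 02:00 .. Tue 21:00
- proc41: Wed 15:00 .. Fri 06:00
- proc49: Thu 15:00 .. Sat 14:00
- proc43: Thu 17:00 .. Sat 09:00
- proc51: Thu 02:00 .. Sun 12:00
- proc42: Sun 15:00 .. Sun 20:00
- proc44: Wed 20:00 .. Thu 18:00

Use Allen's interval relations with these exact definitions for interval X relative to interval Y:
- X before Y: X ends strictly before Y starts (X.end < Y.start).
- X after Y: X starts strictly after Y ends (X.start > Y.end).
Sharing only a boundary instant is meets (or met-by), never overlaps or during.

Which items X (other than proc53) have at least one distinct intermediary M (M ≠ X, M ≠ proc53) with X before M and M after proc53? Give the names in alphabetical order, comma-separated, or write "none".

proc40, proc41, proc43, proc44, proc45, proc46, proc47, proc48, proc49, proc50, proc51, proc52

Target proc53 = [Tue 21:00, Fri 02:00].
Intermediaries M with M after proc53: proc42.
Via proc42 — items with X before proc42: proc40, proc41, proc43, proc44, proc45, proc46, proc47, proc48, proc49, proc50, proc51, proc52.
Union: proc40, proc41, proc43, proc44, proc45, proc46, proc47, proc48, proc49, proc50, proc51, proc52.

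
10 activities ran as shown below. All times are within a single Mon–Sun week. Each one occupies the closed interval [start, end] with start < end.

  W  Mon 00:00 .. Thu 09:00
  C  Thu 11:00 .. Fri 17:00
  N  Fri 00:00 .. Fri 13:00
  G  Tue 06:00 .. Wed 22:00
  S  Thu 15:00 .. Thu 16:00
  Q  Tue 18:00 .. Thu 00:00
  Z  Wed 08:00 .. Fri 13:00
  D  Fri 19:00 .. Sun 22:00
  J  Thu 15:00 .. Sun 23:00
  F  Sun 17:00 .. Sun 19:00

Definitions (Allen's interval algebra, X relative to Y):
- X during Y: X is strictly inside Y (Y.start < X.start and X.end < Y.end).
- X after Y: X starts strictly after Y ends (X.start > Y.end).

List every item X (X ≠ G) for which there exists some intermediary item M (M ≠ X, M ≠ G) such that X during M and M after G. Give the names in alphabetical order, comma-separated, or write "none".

D, F, N, S

Target G = [Tue 06:00, Wed 22:00].
Intermediaries M with M after G: C, D, F, J, N, S.
Via C — items with X during C: N, S.
Via D — items with X during D: F.
Via F — items with X during F: none.
Via J — items with X during J: D, F, N.
Via N — items with X during N: none.
Via S — items with X during S: none.
Union: D, F, N, S.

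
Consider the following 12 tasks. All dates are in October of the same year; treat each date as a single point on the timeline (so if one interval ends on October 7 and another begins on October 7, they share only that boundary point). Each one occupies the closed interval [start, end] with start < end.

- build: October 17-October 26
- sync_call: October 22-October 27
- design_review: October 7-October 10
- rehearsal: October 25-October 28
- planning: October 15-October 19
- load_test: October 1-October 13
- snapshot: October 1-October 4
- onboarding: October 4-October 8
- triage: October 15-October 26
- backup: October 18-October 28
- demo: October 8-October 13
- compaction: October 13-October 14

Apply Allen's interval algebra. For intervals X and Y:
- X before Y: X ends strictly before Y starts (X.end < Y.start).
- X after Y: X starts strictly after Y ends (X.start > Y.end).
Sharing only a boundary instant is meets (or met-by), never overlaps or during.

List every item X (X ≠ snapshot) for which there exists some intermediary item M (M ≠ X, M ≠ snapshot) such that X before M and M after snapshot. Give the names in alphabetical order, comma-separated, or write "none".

Target snapshot = [October 1, October 4].
Intermediaries M with M after snapshot: backup, build, compaction, demo, design_review, planning, rehearsal, sync_call, triage.
Via backup — items with X before backup: compaction, demo, design_review, load_test, onboarding.
Via build — items with X before build: compaction, demo, design_review, load_test, onboarding.
Via compaction — items with X before compaction: design_review, onboarding.
Via demo — items with X before demo: none.
Via design_review — items with X before design_review: none.
Via planning — items with X before planning: compaction, demo, design_review, load_test, onboarding.
Via rehearsal — items with X before rehearsal: compaction, demo, design_review, load_test, onboarding, planning.
Via sync_call — items with X before sync_call: compaction, demo, design_review, load_test, onboarding, planning.
Via triage — items with X before triage: compaction, demo, design_review, load_test, onboarding.
Union: compaction, demo, design_review, load_test, onboarding, planning.

compaction, demo, design_review, load_test, onboarding, planning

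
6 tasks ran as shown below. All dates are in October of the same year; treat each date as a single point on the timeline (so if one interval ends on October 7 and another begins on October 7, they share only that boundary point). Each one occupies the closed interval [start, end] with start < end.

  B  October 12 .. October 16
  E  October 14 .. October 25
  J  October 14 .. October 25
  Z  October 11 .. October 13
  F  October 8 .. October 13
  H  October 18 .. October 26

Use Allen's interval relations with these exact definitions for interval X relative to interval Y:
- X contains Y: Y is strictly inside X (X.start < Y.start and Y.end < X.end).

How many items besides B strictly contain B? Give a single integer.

0

Target B = [October 12, October 16].
E [October 14, October 25] → overlapped-by → no.
F [October 8, October 13] → overlaps → no.
H [October 18, October 26] → after → no.
J [October 14, October 25] → overlapped-by → no.
Z [October 11, October 13] → overlaps → no.
Total: 0.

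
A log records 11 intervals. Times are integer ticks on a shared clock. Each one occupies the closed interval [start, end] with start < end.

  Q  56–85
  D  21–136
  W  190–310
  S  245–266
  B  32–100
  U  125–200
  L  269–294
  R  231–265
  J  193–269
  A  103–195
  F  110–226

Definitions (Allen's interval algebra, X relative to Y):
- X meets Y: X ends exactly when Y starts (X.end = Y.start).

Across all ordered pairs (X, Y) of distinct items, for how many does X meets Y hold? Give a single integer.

1

Checking all 110 ordered pairs for relation 'meets'; matching pairs in alphabetical order:
(J, L): J meets L ✓
Count: 1.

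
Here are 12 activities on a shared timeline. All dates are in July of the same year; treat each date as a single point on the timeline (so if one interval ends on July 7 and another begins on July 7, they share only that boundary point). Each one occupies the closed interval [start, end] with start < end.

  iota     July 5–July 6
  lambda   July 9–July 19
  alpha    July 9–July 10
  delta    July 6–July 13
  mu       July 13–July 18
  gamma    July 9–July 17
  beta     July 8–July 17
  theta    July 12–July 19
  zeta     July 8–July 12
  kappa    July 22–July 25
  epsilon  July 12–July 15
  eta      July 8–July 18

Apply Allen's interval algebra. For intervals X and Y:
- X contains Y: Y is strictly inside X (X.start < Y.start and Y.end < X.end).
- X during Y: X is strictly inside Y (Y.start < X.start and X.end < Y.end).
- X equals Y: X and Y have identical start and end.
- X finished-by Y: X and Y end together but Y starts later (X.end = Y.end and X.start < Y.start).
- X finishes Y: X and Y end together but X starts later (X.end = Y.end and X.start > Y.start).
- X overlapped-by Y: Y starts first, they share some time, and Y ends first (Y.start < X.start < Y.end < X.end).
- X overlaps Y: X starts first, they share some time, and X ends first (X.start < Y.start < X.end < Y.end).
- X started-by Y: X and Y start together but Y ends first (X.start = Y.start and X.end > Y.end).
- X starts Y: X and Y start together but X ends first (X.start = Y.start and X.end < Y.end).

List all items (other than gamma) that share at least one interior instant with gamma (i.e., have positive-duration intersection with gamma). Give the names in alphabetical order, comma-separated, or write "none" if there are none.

alpha, beta, delta, epsilon, eta, lambda, mu, theta, zeta

Target gamma = [July 9, July 17].
alpha [July 9, July 10] → starts → yes.
beta [July 8, July 17] → finished-by → yes.
delta [July 6, July 13] → overlaps → yes.
epsilon [July 12, July 15] → during → yes.
eta [July 8, July 18] → contains → yes.
iota [July 5, July 6] → before → no.
kappa [July 22, July 25] → after → no.
lambda [July 9, July 19] → started-by → yes.
mu [July 13, July 18] → overlapped-by → yes.
theta [July 12, July 19] → overlapped-by → yes.
zeta [July 8, July 12] → overlaps → yes.
Result: alpha, beta, delta, epsilon, eta, lambda, mu, theta, zeta.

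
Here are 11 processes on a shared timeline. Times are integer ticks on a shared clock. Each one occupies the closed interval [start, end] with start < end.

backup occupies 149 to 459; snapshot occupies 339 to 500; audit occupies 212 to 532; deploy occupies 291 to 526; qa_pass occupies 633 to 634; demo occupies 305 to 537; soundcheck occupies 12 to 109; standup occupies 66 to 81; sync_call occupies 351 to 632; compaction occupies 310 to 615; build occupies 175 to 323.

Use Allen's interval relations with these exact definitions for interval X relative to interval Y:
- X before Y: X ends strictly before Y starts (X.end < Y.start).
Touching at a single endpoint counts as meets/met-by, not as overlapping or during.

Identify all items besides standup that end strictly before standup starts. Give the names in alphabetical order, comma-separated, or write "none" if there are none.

none

Target standup = [66, 81].
audit [212, 532] → after → no.
backup [149, 459] → after → no.
build [175, 323] → after → no.
compaction [310, 615] → after → no.
demo [305, 537] → after → no.
deploy [291, 526] → after → no.
qa_pass [633, 634] → after → no.
snapshot [339, 500] → after → no.
soundcheck [12, 109] → contains → no.
sync_call [351, 632] → after → no.
Result: none.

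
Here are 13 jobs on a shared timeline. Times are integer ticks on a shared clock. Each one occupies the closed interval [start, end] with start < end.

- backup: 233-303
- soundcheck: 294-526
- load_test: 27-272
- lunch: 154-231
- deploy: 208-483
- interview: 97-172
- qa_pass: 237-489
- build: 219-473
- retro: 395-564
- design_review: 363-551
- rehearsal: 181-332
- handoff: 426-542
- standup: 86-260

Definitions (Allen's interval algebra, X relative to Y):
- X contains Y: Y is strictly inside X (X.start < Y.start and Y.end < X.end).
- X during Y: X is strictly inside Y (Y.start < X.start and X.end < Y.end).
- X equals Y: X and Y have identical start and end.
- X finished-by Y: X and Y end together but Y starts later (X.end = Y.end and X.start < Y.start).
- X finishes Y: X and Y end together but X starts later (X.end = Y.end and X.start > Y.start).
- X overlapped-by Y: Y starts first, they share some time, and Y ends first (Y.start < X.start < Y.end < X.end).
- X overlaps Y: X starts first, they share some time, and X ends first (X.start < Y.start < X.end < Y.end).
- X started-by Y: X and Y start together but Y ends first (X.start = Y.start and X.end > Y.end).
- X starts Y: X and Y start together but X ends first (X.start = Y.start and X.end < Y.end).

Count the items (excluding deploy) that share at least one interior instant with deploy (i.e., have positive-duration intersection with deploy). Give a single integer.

11

Target deploy = [208, 483].
backup [233, 303] → during → counts.
build [219, 473] → during → counts.
design_review [363, 551] → overlapped-by → counts.
handoff [426, 542] → overlapped-by → counts.
interview [97, 172] → before → no.
load_test [27, 272] → overlaps → counts.
lunch [154, 231] → overlaps → counts.
qa_pass [237, 489] → overlapped-by → counts.
rehearsal [181, 332] → overlaps → counts.
retro [395, 564] → overlapped-by → counts.
soundcheck [294, 526] → overlapped-by → counts.
standup [86, 260] → overlaps → counts.
Total: 11.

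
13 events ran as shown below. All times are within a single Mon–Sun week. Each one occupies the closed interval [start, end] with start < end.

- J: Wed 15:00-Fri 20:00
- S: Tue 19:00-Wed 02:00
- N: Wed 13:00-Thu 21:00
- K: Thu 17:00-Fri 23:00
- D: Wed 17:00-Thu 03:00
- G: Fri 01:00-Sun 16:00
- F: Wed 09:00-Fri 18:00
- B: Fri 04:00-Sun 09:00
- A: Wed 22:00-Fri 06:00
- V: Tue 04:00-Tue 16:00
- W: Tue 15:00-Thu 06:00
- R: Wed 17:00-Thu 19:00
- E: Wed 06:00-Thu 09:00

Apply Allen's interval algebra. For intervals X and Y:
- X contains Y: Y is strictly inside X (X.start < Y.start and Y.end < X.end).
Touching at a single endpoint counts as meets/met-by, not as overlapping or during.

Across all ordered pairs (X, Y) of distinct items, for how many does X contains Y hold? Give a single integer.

Checking all 156 ordered pairs for relation 'contains'; matching pairs in alphabetical order:
(E, D): E contains D ✓
(F, A): F contains A ✓
(F, D): F contains D ✓
(F, N): F contains N ✓
(F, R): F contains R ✓
(G, B): G contains B ✓
(J, A): J contains A ✓
(J, D): J contains D ✓
(J, R): J contains R ✓
(N, D): N contains D ✓
(N, R): N contains R ✓
(W, D): W contains D ✓
(W, S): W contains S ✓
Count: 13.

13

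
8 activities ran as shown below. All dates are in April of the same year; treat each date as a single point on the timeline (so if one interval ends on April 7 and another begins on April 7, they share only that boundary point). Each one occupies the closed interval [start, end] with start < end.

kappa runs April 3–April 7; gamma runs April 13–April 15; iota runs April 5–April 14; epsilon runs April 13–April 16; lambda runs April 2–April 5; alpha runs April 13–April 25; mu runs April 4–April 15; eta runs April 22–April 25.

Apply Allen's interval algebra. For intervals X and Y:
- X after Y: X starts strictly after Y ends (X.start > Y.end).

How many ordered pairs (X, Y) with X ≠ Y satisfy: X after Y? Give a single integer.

12

Checking all 56 ordered pairs for relation 'after'; matching pairs in alphabetical order:
(alpha, kappa): alpha after kappa ✓
(alpha, lambda): alpha after lambda ✓
(epsilon, kappa): epsilon after kappa ✓
(epsilon, lambda): epsilon after lambda ✓
(eta, epsilon): eta after epsilon ✓
(eta, gamma): eta after gamma ✓
(eta, iota): eta after iota ✓
(eta, kappa): eta after kappa ✓
(eta, lambda): eta after lambda ✓
(eta, mu): eta after mu ✓
(gamma, kappa): gamma after kappa ✓
(gamma, lambda): gamma after lambda ✓
Count: 12.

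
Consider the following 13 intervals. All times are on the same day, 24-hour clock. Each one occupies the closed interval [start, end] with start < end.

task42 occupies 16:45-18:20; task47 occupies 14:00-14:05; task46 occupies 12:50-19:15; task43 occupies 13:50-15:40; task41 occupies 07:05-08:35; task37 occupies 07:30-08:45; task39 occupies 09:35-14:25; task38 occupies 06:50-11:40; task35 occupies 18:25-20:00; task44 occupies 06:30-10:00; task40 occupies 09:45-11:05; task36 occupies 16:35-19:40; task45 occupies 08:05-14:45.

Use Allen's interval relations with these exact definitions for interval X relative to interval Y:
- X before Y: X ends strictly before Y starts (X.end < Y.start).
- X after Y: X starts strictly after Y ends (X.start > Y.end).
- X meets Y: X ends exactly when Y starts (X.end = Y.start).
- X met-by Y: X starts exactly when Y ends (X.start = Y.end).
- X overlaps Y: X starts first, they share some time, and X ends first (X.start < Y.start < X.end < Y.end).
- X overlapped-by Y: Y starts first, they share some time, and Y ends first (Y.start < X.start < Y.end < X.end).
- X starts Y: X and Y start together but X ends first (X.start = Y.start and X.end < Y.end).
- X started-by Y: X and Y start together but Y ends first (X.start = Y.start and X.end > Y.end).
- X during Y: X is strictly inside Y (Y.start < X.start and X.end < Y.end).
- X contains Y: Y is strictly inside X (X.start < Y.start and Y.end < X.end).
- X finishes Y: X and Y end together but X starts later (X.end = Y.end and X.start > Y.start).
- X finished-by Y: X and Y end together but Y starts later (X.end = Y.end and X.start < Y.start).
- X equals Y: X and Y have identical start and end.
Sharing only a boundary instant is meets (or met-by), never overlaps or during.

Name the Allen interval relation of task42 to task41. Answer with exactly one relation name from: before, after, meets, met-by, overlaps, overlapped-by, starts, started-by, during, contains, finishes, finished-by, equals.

task42 = [16:45, 18:20]; task41 = [07:05, 08:35].
Compare endpoints: task42.start > task41.start, task42.start > task41.end, task42.end > task41.start, task42.end > task41.end.
That pattern is 'after'.

after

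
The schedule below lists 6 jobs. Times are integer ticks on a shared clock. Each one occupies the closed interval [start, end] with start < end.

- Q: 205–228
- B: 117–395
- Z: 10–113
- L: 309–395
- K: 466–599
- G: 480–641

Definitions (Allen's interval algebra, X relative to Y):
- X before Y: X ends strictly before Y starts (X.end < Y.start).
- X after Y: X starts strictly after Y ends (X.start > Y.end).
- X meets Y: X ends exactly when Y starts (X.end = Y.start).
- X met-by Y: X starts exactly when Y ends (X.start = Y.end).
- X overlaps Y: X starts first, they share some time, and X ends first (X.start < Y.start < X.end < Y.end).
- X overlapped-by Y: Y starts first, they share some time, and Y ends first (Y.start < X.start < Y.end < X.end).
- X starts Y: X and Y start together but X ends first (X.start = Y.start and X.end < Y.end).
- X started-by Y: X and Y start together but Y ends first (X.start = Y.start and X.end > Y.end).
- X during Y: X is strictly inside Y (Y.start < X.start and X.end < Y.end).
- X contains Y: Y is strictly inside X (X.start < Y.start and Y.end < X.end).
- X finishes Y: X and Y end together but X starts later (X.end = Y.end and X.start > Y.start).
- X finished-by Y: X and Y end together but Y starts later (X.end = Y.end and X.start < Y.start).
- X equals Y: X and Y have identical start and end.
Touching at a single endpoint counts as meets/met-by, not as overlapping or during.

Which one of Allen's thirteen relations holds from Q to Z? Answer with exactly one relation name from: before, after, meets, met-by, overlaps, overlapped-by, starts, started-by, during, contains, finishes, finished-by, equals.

after

Q = [205, 228]; Z = [10, 113].
Compare endpoints: Q.start > Z.start, Q.start > Z.end, Q.end > Z.start, Q.end > Z.end.
That pattern is 'after'.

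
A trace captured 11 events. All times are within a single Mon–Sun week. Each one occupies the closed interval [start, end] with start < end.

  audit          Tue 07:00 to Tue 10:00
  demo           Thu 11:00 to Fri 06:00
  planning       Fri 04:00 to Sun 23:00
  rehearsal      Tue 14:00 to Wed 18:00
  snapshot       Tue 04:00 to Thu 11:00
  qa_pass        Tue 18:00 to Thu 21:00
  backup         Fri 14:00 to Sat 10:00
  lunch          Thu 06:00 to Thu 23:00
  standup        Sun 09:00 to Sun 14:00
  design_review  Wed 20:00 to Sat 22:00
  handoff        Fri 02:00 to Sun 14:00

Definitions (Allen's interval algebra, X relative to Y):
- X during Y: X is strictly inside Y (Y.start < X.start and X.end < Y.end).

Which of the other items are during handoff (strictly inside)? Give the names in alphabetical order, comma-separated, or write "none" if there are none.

backup

Target handoff = [Fri 02:00, Sun 14:00].
audit [Tue 07:00, Tue 10:00] → before → no.
backup [Fri 14:00, Sat 10:00] → during → yes.
demo [Thu 11:00, Fri 06:00] → overlaps → no.
design_review [Wed 20:00, Sat 22:00] → overlaps → no.
lunch [Thu 06:00, Thu 23:00] → before → no.
planning [Fri 04:00, Sun 23:00] → overlapped-by → no.
qa_pass [Tue 18:00, Thu 21:00] → before → no.
rehearsal [Tue 14:00, Wed 18:00] → before → no.
snapshot [Tue 04:00, Thu 11:00] → before → no.
standup [Sun 09:00, Sun 14:00] → finishes → no.
Result: backup.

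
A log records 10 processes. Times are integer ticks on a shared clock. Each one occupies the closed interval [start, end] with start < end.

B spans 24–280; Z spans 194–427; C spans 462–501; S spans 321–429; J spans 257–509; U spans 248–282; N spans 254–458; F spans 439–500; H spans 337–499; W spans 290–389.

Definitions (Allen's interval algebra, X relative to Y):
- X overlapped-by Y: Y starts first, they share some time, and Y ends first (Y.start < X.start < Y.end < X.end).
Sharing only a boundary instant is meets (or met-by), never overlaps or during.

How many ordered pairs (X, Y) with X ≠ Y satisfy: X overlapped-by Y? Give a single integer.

19

Checking all 90 ordered pairs for relation 'overlapped-by'; matching pairs in alphabetical order:
(C, F): C overlapped-by F ✓
(C, H): C overlapped-by H ✓
(F, H): F overlapped-by H ✓
(F, N): F overlapped-by N ✓
(H, N): H overlapped-by N ✓
(H, S): H overlapped-by S ✓
(H, W): H overlapped-by W ✓
(H, Z): H overlapped-by Z ✓
(J, B): J overlapped-by B ✓
(J, N): J overlapped-by N ✓
(J, U): J overlapped-by U ✓
(J, Z): J overlapped-by Z ✓
(N, B): N overlapped-by B ✓
(N, U): N overlapped-by U ✓
(N, Z): N overlapped-by Z ✓
(S, W): S overlapped-by W ✓
(S, Z): S overlapped-by Z ✓
(U, B): U overlapped-by B ✓
(Z, B): Z overlapped-by B ✓
Count: 19.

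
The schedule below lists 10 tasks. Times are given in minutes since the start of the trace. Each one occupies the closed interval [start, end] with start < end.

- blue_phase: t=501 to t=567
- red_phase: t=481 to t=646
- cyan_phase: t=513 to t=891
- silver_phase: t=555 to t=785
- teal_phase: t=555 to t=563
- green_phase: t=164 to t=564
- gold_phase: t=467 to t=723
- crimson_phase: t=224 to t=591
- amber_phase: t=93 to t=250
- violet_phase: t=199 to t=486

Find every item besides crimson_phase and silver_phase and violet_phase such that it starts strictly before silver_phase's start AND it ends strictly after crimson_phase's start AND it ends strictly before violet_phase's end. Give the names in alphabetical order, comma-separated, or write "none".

Conditions: its start is strictly before silver_phase's start (X.start < t=555) AND its end is strictly after crimson_phase's start (X.end > t=224) AND its end is strictly before violet_phase's end (X.end < t=486).
amber_phase: start t=93 < t=555? ✓; end t=250 > t=224? ✓; end t=250 < t=486? ✓ → yes.
blue_phase: start t=501 < t=555? ✓; end t=567 > t=224? ✓; end t=567 < t=486? ✗ → no.
cyan_phase: start t=513 < t=555? ✓; end t=891 > t=224? ✓; end t=891 < t=486? ✗ → no.
gold_phase: start t=467 < t=555? ✓; end t=723 > t=224? ✓; end t=723 < t=486? ✗ → no.
green_phase: start t=164 < t=555? ✓; end t=564 > t=224? ✓; end t=564 < t=486? ✗ → no.
red_phase: start t=481 < t=555? ✓; end t=646 > t=224? ✓; end t=646 < t=486? ✗ → no.
teal_phase: start t=555 < t=555? ✗; end t=563 > t=224? ✓; end t=563 < t=486? ✗ → no.
Result: amber_phase.

amber_phase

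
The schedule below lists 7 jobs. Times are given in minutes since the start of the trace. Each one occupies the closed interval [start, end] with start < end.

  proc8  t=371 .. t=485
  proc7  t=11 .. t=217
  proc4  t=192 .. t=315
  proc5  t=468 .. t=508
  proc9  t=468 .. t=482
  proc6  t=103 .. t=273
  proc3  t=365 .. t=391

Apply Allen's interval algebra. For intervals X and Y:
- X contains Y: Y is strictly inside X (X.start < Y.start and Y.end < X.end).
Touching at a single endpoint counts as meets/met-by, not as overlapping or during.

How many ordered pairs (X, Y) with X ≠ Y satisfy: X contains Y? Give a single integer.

Checking all 42 ordered pairs for relation 'contains'; matching pairs in alphabetical order:
(proc8, proc9): proc8 contains proc9 ✓
Count: 1.

1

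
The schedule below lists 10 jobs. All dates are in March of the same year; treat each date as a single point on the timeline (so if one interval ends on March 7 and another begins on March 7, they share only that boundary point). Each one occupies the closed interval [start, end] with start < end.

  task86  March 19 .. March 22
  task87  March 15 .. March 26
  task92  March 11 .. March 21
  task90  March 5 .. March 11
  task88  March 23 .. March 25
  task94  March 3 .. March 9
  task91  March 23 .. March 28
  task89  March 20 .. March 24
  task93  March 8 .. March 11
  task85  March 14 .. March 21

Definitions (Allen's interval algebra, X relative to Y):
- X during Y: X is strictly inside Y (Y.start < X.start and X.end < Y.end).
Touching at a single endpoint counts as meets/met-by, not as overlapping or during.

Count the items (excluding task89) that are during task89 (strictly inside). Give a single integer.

Target task89 = [March 20, March 24].
task85 [March 14, March 21] → overlaps → no.
task86 [March 19, March 22] → overlaps → no.
task87 [March 15, March 26] → contains → no.
task88 [March 23, March 25] → overlapped-by → no.
task90 [March 5, March 11] → before → no.
task91 [March 23, March 28] → overlapped-by → no.
task92 [March 11, March 21] → overlaps → no.
task93 [March 8, March 11] → before → no.
task94 [March 3, March 9] → before → no.
Total: 0.

0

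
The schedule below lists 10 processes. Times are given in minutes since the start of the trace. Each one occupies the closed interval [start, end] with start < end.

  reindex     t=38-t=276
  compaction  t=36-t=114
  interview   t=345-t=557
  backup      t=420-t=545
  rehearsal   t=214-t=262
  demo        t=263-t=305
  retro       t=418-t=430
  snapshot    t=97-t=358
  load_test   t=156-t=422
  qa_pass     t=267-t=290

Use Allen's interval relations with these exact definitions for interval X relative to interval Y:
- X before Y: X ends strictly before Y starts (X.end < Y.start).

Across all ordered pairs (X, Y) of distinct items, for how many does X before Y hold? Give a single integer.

Checking all 90 ordered pairs for relation 'before'; matching pairs in alphabetical order:
(compaction, backup): compaction before backup ✓
(compaction, demo): compaction before demo ✓
(compaction, interview): compaction before interview ✓
(compaction, load_test): compaction before load_test ✓
(compaction, qa_pass): compaction before qa_pass ✓
(compaction, rehearsal): compaction before rehearsal ✓
(compaction, retro): compaction before retro ✓
(demo, backup): demo before backup ✓
(demo, interview): demo before interview ✓
(demo, retro): demo before retro ✓
(qa_pass, backup): qa_pass before backup ✓
(qa_pass, interview): qa_pass before interview ✓
(qa_pass, retro): qa_pass before retro ✓
(rehearsal, backup): rehearsal before backup ✓
(rehearsal, demo): rehearsal before demo ✓
(rehearsal, interview): rehearsal before interview ✓
(rehearsal, qa_pass): rehearsal before qa_pass ✓
(rehearsal, retro): rehearsal before retro ✓
(reindex, backup): reindex before backup ✓
(reindex, interview): reindex before interview ✓
(reindex, retro): reindex before retro ✓
(snapshot, backup): snapshot before backup ✓
(snapshot, retro): snapshot before retro ✓
Count: 23.

23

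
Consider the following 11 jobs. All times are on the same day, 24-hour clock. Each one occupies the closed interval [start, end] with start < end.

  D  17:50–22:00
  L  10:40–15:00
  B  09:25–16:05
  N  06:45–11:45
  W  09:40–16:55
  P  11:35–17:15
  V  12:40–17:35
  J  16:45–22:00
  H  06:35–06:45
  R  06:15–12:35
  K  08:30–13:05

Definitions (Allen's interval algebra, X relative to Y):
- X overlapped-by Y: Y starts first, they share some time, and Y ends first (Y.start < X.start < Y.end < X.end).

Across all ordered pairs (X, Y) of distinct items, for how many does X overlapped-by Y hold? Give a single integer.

26

Checking all 110 ordered pairs for relation 'overlapped-by'; matching pairs in alphabetical order:
(B, K): B overlapped-by K ✓
(B, N): B overlapped-by N ✓
(B, R): B overlapped-by R ✓
(J, P): J overlapped-by P ✓
(J, V): J overlapped-by V ✓
(J, W): J overlapped-by W ✓
(K, N): K overlapped-by N ✓
(K, R): K overlapped-by R ✓
(L, K): L overlapped-by K ✓
(L, N): L overlapped-by N ✓
(L, R): L overlapped-by R ✓
(P, B): P overlapped-by B ✓
(P, K): P overlapped-by K ✓
(P, L): P overlapped-by L ✓
(P, N): P overlapped-by N ✓
(P, R): P overlapped-by R ✓
(P, W): P overlapped-by W ✓
(V, B): V overlapped-by B ✓
(V, K): V overlapped-by K ✓
(V, L): V overlapped-by L ✓
(V, P): V overlapped-by P ✓
(V, W): V overlapped-by W ✓
(W, B): W overlapped-by B ✓
(W, K): W overlapped-by K ✓
... plus 2 further pairs not listed.
Count: 26.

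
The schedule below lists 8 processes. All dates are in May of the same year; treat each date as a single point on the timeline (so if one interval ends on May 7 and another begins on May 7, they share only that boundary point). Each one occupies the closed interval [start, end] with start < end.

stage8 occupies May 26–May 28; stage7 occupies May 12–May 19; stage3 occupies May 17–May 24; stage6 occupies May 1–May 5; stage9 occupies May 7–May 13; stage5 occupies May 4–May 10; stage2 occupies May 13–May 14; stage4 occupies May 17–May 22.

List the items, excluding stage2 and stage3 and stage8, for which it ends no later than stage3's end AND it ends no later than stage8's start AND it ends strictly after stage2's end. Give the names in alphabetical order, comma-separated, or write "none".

Conditions: its end is no later than stage3's end (X.end <= May 24) AND its end is no later than stage8's start (X.end <= May 26) AND its end is strictly after stage2's end (X.end > May 14).
stage4: end May 22 <= May 24? ✓; end May 22 <= May 26? ✓; end May 22 > May 14? ✓ → yes.
stage5: end May 10 <= May 24? ✓; end May 10 <= May 26? ✓; end May 10 > May 14? ✗ → no.
stage6: end May 5 <= May 24? ✓; end May 5 <= May 26? ✓; end May 5 > May 14? ✗ → no.
stage7: end May 19 <= May 24? ✓; end May 19 <= May 26? ✓; end May 19 > May 14? ✓ → yes.
stage9: end May 13 <= May 24? ✓; end May 13 <= May 26? ✓; end May 13 > May 14? ✗ → no.
Result: stage4, stage7.

stage4, stage7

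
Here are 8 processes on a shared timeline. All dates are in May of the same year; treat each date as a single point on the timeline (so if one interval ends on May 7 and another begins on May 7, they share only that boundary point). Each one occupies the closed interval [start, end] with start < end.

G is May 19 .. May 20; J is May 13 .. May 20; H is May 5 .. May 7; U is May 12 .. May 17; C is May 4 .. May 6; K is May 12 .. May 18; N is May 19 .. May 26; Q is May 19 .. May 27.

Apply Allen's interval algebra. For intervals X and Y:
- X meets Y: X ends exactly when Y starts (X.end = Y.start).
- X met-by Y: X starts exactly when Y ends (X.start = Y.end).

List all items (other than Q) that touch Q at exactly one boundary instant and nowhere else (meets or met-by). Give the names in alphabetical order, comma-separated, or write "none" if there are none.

none

Target Q = [May 19, May 27].
C [May 4, May 6] → before → no.
G [May 19, May 20] → starts → no.
H [May 5, May 7] → before → no.
J [May 13, May 20] → overlaps → no.
K [May 12, May 18] → before → no.
N [May 19, May 26] → starts → no.
U [May 12, May 17] → before → no.
Result: none.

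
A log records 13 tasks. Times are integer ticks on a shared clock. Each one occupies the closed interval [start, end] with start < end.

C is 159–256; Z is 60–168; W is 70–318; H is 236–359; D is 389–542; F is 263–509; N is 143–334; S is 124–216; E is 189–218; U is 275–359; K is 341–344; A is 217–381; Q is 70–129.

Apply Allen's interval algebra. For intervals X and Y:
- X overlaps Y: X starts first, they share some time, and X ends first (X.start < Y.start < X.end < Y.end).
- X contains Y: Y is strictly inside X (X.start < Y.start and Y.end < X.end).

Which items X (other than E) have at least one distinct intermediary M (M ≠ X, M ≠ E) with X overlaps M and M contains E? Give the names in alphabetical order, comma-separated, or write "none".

S, W, Z

Target E = [189, 218].
Intermediaries M with M contains E: C, N, W.
Via C — items with X overlaps C: S, Z.
Via N — items with X overlaps N: S, W, Z.
Via W — items with X overlaps W: Z.
Union: S, W, Z.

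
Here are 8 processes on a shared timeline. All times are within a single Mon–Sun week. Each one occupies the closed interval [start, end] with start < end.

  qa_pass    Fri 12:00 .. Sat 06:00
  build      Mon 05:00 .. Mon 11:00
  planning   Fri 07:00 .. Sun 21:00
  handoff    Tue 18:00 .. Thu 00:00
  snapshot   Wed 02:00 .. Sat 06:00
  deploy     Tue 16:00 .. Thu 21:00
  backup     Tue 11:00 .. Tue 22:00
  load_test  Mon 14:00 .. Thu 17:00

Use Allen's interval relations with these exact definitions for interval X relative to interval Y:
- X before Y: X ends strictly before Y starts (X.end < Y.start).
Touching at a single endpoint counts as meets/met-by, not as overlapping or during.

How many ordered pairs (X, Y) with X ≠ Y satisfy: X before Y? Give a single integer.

16

Checking all 56 ordered pairs for relation 'before'; matching pairs in alphabetical order:
(backup, planning): backup before planning ✓
(backup, qa_pass): backup before qa_pass ✓
(backup, snapshot): backup before snapshot ✓
(build, backup): build before backup ✓
(build, deploy): build before deploy ✓
(build, handoff): build before handoff ✓
(build, load_test): build before load_test ✓
(build, planning): build before planning ✓
(build, qa_pass): build before qa_pass ✓
(build, snapshot): build before snapshot ✓
(deploy, planning): deploy before planning ✓
(deploy, qa_pass): deploy before qa_pass ✓
(handoff, planning): handoff before planning ✓
(handoff, qa_pass): handoff before qa_pass ✓
(load_test, planning): load_test before planning ✓
(load_test, qa_pass): load_test before qa_pass ✓
Count: 16.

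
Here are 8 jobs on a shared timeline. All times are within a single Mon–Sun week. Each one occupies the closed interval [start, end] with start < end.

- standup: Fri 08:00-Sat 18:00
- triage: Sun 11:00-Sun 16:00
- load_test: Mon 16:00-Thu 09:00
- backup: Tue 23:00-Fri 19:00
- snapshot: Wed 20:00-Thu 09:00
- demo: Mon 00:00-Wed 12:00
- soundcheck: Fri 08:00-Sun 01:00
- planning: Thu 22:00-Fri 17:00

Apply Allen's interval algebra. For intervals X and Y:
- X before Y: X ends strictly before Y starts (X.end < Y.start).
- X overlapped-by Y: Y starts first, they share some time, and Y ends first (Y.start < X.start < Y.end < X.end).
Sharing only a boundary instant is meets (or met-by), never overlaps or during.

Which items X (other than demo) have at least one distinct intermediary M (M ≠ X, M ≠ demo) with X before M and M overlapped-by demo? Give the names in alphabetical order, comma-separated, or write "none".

none

Target demo = [Mon 00:00, Wed 12:00].
Intermediaries M with M overlapped-by demo: backup, load_test.
Via backup — items with X before backup: none.
Via load_test — items with X before load_test: none.
Union: none.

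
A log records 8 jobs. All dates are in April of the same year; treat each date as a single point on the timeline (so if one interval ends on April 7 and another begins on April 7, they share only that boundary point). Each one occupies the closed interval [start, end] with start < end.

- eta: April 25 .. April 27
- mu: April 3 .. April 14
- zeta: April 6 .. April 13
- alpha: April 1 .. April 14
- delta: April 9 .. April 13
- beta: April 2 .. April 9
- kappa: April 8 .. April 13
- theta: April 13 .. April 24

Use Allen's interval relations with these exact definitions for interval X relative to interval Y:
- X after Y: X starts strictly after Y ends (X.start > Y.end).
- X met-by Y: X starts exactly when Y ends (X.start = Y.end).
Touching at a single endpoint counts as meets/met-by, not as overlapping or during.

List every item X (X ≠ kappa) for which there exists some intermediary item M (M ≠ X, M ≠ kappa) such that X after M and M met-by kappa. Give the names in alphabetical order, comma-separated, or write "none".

eta

Target kappa = [April 8, April 13].
Intermediaries M with M met-by kappa: theta.
Via theta — items with X after theta: eta.
Union: eta.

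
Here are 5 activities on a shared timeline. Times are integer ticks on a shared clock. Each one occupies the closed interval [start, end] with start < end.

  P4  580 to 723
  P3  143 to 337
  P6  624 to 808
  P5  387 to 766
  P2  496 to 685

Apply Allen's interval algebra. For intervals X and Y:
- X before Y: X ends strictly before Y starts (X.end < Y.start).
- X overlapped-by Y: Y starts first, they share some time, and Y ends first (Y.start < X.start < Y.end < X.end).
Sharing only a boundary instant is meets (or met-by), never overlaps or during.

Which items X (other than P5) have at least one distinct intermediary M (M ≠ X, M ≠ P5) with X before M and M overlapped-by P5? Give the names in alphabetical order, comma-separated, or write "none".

P3

Target P5 = [387, 766].
Intermediaries M with M overlapped-by P5: P6.
Via P6 — items with X before P6: P3.
Union: P3.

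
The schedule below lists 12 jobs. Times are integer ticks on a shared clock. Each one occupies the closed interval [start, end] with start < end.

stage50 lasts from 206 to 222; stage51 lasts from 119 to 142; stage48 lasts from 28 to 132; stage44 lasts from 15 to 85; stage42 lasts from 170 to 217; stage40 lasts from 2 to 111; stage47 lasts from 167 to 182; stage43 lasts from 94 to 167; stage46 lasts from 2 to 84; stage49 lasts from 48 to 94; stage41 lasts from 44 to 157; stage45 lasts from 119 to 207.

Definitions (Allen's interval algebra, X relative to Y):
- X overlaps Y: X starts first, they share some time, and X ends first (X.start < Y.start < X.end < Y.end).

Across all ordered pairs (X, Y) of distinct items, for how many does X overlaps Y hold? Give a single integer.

Checking all 132 ordered pairs for relation 'overlaps'; matching pairs in alphabetical order:
(stage40, stage41): stage40 overlaps stage41 ✓
(stage40, stage43): stage40 overlaps stage43 ✓
(stage40, stage48): stage40 overlaps stage48 ✓
(stage41, stage43): stage41 overlaps stage43 ✓
(stage41, stage45): stage41 overlaps stage45 ✓
(stage42, stage50): stage42 overlaps stage50 ✓
(stage43, stage45): stage43 overlaps stage45 ✓
(stage44, stage41): stage44 overlaps stage41 ✓
(stage44, stage48): stage44 overlaps stage48 ✓
(stage44, stage49): stage44 overlaps stage49 ✓
(stage45, stage42): stage45 overlaps stage42 ✓
(stage45, stage50): stage45 overlaps stage50 ✓
(stage46, stage41): stage46 overlaps stage41 ✓
(stage46, stage44): stage46 overlaps stage44 ✓
(stage46, stage48): stage46 overlaps stage48 ✓
(stage46, stage49): stage46 overlaps stage49 ✓
(stage47, stage42): stage47 overlaps stage42 ✓
(stage48, stage41): stage48 overlaps stage41 ✓
(stage48, stage43): stage48 overlaps stage43 ✓
(stage48, stage45): stage48 overlaps stage45 ✓
(stage48, stage51): stage48 overlaps stage51 ✓
Count: 21.

21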